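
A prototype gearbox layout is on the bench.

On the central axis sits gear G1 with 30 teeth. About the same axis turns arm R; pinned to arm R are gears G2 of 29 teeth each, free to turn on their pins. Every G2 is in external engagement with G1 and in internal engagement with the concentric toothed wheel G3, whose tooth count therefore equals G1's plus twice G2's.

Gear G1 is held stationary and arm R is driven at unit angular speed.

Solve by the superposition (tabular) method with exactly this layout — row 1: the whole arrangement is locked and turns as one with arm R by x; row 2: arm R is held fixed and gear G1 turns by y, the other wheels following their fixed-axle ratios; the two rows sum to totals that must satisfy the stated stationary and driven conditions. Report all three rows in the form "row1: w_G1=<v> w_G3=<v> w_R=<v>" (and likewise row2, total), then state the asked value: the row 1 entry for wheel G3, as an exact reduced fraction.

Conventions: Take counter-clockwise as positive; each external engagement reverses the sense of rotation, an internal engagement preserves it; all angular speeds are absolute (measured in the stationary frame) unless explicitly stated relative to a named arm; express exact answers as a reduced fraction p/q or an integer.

row1: w_G1=1 w_G3=1 w_R=1
row2: w_G1=-1 w_G3=15/44 w_R=0
total: w_G1=0 w_G3=59/44 w_R=1
asked value: 1

planetary set (30T centre, 29T on arm, 88T internal) — Willis relation
row 1: whole set turns with the arm by x
row 2: sun turns y, ring = −(30/88)·y, arm 0
boundary: total ω_sun = x + y = 0 and total ω_arm = x = 1  ⇒  y = -1, x = 1
row 2 ring = −(30/88)·(-1) = 15/44
totals (row 1 + row 2): sun 1 + (-1) = 0, ring 1 + 15/44 = 59/44, arm 1 + 0 = 1
asked cell (row1, ring) = 1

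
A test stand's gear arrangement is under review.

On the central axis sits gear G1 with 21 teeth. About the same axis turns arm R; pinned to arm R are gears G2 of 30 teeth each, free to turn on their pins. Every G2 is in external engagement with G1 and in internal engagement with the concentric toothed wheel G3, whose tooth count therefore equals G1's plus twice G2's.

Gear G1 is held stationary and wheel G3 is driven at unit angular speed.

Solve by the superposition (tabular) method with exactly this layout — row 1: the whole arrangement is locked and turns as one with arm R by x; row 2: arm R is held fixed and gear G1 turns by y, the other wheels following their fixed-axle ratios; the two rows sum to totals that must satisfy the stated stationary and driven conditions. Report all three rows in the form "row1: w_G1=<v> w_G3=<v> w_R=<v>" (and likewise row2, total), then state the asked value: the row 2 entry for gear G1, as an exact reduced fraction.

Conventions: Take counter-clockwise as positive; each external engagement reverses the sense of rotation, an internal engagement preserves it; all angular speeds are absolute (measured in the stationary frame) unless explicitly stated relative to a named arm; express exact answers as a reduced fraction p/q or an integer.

topology: planetary set — G1 21T / G2 30T / G3 81T, arm = carrier (Willis)
row 1 — lock + rotate with arm: ω_sun = ω_ring = ω_arm = x
row 2: sun turns y, ring = −(21/81)·y, arm 0
boundary: total ω_sun = x + y = 0 and total ω_ring = x − (21/81)·y = 1  ⇒  y = -27/34, x = 27/34
row 2 ring = −(21/81)·(-27/34) = 7/34
totals (row 1 + row 2): sun 27/34 + (-27/34) = 0, ring 27/34 + 7/34 = 1, arm 27/34 + 0 = 27/34
asked cell (row2, sun) = -27/34

row1: w_G1=27/34 w_G3=27/34 w_R=27/34
row2: w_G1=-27/34 w_G3=7/34 w_R=0
total: w_G1=0 w_G3=1 w_R=27/34
asked value: -27/34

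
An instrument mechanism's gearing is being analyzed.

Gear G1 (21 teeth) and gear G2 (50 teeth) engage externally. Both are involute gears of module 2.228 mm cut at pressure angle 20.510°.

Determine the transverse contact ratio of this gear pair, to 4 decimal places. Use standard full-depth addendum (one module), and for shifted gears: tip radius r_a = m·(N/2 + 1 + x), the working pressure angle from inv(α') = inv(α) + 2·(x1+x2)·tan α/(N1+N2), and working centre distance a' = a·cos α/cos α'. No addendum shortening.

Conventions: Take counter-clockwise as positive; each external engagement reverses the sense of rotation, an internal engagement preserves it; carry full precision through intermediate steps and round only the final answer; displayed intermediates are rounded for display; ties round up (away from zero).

single-mesh involute tooth geometry (21T engaging 50T at module 2.228)
base radii: r_b1 = 21.911079, r_b2 = 52.169236
tip radii: r_a1 = 25.622000, r_a2 = 57.928000
no profile shift: α' = α, a' = a
action lengths: √(r_a1²−r_b1²) = 13.281246, √(r_a2²−r_b2²) = 25.179834
base pitch p_b = π·m·cos α = 6.555779
CR = (13.281246 + 25.179834 − 79.094000·sin 20.51000°)/6.555779 = 1.639599
contact ratio ≈ 1.6396

1.6396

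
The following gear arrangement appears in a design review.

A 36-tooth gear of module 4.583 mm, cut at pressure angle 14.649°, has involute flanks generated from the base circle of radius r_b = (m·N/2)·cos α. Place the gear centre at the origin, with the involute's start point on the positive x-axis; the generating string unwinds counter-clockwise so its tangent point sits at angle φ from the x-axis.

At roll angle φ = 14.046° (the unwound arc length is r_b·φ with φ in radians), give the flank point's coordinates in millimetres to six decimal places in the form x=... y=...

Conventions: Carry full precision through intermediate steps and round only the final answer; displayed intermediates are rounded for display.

topology: single-mesh involute geometry — m = 4.583, N = 36
pitch radius r_p = m·N/2 = 4.583·36/2 = 82.494000
base radius r_b = r_p·cos α = 82.494000·cos 14.649° = 79.812388
roll angle φ = 14.046° = 0.24514895 rad
x = r_b·(cos φ + φ·sin φ) = 82.174757
y = r_b·(sin φ − φ·cos φ) = 0.389607

x=82.174757 y=0.389607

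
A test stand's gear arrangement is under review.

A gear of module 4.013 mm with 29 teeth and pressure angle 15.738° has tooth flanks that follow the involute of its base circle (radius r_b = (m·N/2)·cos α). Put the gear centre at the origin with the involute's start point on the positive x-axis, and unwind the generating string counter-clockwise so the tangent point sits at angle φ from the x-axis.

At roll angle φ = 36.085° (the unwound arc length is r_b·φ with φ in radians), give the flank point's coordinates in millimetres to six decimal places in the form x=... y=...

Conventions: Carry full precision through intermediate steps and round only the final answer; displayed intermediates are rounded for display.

recognized (one wheel, involute flank): single-mesh tooth geometry, m = 4.013, N = 29
pitch radius r_p = m·N/2 = 4.013·29/2 = 58.188500
base radius r_b = r_p·cos α = 58.188500·cos 15.738° = 56.007133
roll angle φ = 36.085° = 0.62980206 rad
x = r_b·(cos φ + φ·sin φ) = 66.037336
y = r_b·(sin φ − φ·cos φ) = 4.481354

x=66.037336 y=4.481354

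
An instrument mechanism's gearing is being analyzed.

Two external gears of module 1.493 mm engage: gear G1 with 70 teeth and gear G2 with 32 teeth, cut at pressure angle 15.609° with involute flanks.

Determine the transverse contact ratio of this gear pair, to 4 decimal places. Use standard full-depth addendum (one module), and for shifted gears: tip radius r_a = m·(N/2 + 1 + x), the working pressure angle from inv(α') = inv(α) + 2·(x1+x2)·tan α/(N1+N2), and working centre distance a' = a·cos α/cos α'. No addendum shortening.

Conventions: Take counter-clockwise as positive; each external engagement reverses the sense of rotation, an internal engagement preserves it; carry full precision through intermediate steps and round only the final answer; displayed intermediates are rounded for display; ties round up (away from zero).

2.0137

single-mesh involute tooth geometry (70T engaging 32T at module 1.493)
base radii: r_b1 = 50.327852, r_b2 = 23.007018
tip radii: r_a1 = 53.748000, r_a2 = 25.381000
no profile shift: α' = α, a' = a
action lengths: √(r_a1²−r_b1²) = 18.866765, √(r_a2²−r_b2²) = 10.717849
base pitch p_b = π·m·cos α = 4.517417
CR = (18.866765 + 10.717849 − 76.143000·sin 15.60900°)/4.517417 = 2.013702
contact ratio ≈ 2.0137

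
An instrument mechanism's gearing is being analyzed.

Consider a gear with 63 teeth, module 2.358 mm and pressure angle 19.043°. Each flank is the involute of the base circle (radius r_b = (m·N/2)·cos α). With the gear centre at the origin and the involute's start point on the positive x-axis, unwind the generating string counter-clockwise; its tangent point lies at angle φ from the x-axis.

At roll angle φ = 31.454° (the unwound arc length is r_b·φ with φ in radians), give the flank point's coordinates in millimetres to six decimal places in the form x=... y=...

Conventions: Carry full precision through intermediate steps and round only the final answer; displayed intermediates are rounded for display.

x=80.008291 y=3.756688

recognized (one wheel, involute flank): single-mesh tooth geometry, m = 2.358, N = 63
pitch radius r_p = m·N/2 = 2.358·63/2 = 74.277000
base radius r_b = r_p·cos α = 74.277000·cos 19.043° = 70.212115
roll angle φ = 31.454° = 0.54897586 rad
x = r_b·(cos φ + φ·sin φ) = 80.008291
y = r_b·(sin φ − φ·cos φ) = 3.756688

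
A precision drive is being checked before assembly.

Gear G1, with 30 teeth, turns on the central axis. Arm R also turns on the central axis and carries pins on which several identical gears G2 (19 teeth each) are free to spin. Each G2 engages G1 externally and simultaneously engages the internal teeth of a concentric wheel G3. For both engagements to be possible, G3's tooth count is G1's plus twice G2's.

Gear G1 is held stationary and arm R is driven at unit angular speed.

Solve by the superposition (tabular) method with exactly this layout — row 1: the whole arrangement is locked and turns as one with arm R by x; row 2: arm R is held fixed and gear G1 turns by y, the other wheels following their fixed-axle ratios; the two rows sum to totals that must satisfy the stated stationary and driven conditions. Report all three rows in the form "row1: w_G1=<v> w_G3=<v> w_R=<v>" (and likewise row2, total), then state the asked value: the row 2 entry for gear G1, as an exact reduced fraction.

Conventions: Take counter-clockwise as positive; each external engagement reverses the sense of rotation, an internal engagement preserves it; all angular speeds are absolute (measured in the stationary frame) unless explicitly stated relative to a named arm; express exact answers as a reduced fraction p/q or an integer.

class = planetary set [G3 = 30+2·19 = 68; Willis about the carrier]
row 1: whole set turns with the arm by x
superposition row 2 [arm held]: sun y, ring −(30/68)·y, arm 0
boundary: total ω_sun = x + y = 0 and total ω_arm = x = 1  ⇒  y = -1, x = 1
row 2 ring = −(30/68)·(-1) = 15/34
totals (row 1 + row 2): sun 1 + (-1) = 0, ring 1 + 15/34 = 49/34, arm 1 + 0 = 1
asked cell (row2, sun) = -1

row1: w_G1=1 w_G3=1 w_R=1
row2: w_G1=-1 w_G3=15/34 w_R=0
total: w_G1=0 w_G3=49/34 w_R=1
asked value: -1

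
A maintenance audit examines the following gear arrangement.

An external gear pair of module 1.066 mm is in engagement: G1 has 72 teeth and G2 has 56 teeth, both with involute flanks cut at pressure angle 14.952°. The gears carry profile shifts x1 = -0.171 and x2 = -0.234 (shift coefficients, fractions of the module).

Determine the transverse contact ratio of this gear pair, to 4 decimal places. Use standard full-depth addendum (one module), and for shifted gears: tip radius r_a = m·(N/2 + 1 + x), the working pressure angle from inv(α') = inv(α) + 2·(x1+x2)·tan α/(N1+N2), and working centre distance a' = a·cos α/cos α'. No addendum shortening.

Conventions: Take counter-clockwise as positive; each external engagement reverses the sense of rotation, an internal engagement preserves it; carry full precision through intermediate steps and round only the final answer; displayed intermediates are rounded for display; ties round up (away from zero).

2.3438

single-mesh involute tooth geometry (72T engaging 56T at module 1.066)
base radii: r_b1 = 37.076677, r_b2 = 28.837416
tip radii: r_a1 = 39.259714, r_a2 = 30.664556
inv(α') = inv(14.952°) + 2·(-0.171-0.234)·tan α/(72+56) = 0.00439992  ⇒  α' = 13.44069°
a' = a·cos α / cos α' = 68.2240·cos 14.952°/cos 13.44069° = 67.770251
action lengths: √(r_a1²−r_b1²) = 12.909110, √(r_a2²−r_b2²) = 10.426814
base pitch p_b = π·m·cos α = 3.235550
CR = (12.909110 + 10.426814 − 67.770251·sin 13.44069°)/3.235550 = 2.343802
contact ratio ≈ 2.3438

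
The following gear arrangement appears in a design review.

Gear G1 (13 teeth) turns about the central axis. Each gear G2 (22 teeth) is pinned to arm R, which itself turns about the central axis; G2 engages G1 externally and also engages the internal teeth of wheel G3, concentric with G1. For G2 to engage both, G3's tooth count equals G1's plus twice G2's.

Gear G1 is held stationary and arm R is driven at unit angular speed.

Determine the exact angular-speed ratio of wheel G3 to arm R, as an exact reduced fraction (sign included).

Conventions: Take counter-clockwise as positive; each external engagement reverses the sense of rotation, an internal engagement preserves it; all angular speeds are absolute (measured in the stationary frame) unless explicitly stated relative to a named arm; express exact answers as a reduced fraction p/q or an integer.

70/57

recognized (axles ride arm R): planetary set, 13/22/57 teeth
ring teeth: 13 + 2·22 = 57
13(ω_sun−ω_arm) = −57(ω_ring−ω_arm),  ω_sun = 0, ω_arm = 1
ω_ring = 1 − (13/57)(0−1) = 70/57
ω_out/ω_in = 70/57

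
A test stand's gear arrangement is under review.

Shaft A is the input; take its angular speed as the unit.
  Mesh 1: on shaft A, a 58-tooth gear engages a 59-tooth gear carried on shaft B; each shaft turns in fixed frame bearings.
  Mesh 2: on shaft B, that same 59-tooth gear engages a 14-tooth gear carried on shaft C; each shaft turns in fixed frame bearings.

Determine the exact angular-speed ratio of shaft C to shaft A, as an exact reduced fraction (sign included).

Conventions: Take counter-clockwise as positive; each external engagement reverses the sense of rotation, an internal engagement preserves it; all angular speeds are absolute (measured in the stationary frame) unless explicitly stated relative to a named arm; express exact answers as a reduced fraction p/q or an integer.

class = fixed-axis compound train [2 meshes; 2 ratios multiply, 2 sense flips]
mesh 1 [58T→59T]: running ratio 58/59, sense −
mesh 2 [59T→14T]: running ratio 29/7, sense +
ω_out/ω_in = 29/7

29/7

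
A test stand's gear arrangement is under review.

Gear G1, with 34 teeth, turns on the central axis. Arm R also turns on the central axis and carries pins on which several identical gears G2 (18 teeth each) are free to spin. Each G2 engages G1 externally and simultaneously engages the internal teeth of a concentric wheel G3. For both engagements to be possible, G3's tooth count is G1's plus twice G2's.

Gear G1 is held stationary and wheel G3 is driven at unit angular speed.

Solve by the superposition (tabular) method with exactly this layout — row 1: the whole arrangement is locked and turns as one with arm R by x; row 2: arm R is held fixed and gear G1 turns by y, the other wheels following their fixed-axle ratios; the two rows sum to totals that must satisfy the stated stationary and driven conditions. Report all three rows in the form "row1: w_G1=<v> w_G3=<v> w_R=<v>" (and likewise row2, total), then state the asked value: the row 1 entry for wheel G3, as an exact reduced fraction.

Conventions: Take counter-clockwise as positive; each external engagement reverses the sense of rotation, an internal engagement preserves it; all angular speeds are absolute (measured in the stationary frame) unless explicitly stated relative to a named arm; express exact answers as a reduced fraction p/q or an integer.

row1: w_G1=35/52 w_G3=35/52 w_R=35/52
row2: w_G1=-35/52 w_G3=17/52 w_R=0
total: w_G1=0 w_G3=1 w_R=35/52
asked value: 35/52

topology: planetary set — G1 34T / G2 18T / G3 70T, arm = carrier (Willis)
row 1 (train locked, turned with arm): all members turn x
superposition row 2 [arm held]: sun y, ring −(34/70)·y, arm 0
boundary: total ω_sun = x + y = 0 and total ω_ring = x − (34/70)·y = 1  ⇒  y = -35/52, x = 35/52
row 2 ring = −(34/70)·(-35/52) = 17/52
totals (row 1 + row 2): sun 35/52 + (-35/52) = 0, ring 35/52 + 17/52 = 1, arm 35/52 + 0 = 35/52
asked cell (row1, ring) = 35/52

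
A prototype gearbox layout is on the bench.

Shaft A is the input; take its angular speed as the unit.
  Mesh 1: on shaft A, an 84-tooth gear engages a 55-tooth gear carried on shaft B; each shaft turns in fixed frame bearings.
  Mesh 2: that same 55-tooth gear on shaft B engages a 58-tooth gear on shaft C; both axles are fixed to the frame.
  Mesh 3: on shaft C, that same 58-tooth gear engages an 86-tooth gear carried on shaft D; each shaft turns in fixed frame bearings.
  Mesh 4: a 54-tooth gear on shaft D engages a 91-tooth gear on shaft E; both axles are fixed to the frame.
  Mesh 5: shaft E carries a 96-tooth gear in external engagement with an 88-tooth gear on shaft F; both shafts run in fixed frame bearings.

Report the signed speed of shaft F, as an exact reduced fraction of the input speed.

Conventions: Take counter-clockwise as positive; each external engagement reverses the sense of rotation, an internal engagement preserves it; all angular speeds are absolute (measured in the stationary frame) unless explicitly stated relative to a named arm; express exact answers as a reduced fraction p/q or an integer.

5-mesh fixed-axis compound train (all bearings frame-fixed)
mesh 1 [84T→55T]: |ω|/ω_in = 1×84/55 = 84/55, sense flips to −
mesh 2 [55T→58T]: |ω|/ω_in = (84/55)×55/58 = 42/29, sense flips to +
mesh 3 [58T→86T]: |ω|/ω_in = (42/29)×58/86 = 42/43, sense flips to −
mesh 4 [54T→91T]: |ω|/ω_in = (42/43)×54/91 = 324/559, sense flips to +
mesh 5 [96T→88T]: |ω|/ω_in = (324/559)×96/88 = 3888/6149, sense flips to −
signed output speed (× input speed) = -3888/6149

-3888/6149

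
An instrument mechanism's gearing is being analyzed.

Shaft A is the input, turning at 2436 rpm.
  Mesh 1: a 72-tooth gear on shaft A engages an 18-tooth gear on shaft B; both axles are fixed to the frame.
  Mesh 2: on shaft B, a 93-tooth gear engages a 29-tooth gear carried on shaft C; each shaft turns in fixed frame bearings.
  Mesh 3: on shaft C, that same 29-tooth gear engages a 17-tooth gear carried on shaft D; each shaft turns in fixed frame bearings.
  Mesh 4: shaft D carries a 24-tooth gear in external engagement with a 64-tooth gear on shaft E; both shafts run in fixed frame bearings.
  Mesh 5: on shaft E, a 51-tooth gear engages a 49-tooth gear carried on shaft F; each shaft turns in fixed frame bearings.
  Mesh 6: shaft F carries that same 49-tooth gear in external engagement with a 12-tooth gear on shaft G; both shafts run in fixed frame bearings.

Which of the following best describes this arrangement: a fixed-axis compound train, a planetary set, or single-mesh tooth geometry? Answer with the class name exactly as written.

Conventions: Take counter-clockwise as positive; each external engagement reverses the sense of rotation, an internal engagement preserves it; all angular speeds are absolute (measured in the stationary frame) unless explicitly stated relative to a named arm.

recognized (7 fixed axles, 6 meshes): fixed-axis compound train
classification: fixed-axis compound train

fixed-axis compound train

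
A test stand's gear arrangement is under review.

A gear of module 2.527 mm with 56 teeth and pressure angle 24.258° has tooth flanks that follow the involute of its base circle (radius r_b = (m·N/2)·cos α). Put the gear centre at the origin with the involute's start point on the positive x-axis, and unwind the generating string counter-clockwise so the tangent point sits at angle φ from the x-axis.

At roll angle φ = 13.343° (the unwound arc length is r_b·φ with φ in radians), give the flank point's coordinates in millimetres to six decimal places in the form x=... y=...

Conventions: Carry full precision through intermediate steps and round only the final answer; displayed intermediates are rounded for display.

x=66.234171 y=0.270104

topology: single-mesh involute geometry — m = 2.527, N = 56
pitch radius r_p = m·N/2 = 2.527·56/2 = 70.756000
base radius r_b = r_p·cos α = 70.756000·cos 24.258° = 64.508577
roll angle φ = 13.343° = 0.23287928 rad
x = r_b·(cos φ + φ·sin φ) = 66.234171
y = r_b·(sin φ − φ·cos φ) = 0.270104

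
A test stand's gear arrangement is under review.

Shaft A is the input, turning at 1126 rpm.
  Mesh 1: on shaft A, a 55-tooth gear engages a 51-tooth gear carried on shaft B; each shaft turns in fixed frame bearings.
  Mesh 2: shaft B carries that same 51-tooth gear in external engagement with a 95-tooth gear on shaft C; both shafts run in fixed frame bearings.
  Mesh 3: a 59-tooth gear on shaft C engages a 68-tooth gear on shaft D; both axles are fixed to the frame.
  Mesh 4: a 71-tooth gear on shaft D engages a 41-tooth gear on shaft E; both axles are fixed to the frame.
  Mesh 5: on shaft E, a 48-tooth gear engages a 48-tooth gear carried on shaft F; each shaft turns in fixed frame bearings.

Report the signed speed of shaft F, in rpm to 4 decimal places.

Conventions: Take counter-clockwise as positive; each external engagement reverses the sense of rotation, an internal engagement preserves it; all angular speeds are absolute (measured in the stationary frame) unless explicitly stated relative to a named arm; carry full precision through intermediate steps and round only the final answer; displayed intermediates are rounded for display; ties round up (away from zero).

-979.4789 rpm

5-mesh fixed-axis compound train (all bearings frame-fixed)
mesh 1 [55T→51T]: ω = 1126.0000×55/51 = 1214.3137 rpm, sense flips to −
mesh 2 [51T→95T]: ω = 1214.3137×51/95 = 651.8947 rpm, sense flips to +
mesh 3 [59T→68T]: ω = 651.8947×59/68 = 565.6146 rpm, sense flips to −
mesh 4 [71T→41T]: ω = 565.6146×71/41 = 979.4789 rpm, sense flips to +
mesh 5 [48T→48T]: ω = 979.4789×48/48 = 979.4789 rpm, sense flips to −
signed output speed = -979.4789 rpm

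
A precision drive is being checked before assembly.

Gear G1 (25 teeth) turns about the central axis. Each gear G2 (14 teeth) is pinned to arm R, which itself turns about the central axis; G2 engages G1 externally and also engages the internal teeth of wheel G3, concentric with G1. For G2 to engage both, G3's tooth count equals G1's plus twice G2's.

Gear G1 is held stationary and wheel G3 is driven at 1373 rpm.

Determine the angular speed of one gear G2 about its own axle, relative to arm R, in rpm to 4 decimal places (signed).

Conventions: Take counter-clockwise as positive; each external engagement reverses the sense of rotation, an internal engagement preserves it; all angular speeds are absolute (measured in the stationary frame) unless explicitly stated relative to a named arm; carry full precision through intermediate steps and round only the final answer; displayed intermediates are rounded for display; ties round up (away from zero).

class = planetary set [G3 = 25+2·14 = 53; Willis about the carrier]
normalise by the input: solve with ω_ring = 1, then scale by 1373 rpm
ring teeth: 25 + 2·14 = 53
25(ω_sun−ω_arm) = −53(ω_ring−ω_arm),  ω_sun = 0, ω_ring = 1
25(0−ω_arm) = −53(1−ω_arm)  ⇒  78·ω_arm = 53  ⇒  ω_arm = 53/78
sun–planet mesh: 25·(0−53/78) = −14·(ω_p−ω_arm)  ⇒  ω_p−ω_arm = 1325/1092
scale: ω_p−ω_arm = 1325/1092 × 1373 rpm = +1665.9570 rpm

+1665.9570 rpm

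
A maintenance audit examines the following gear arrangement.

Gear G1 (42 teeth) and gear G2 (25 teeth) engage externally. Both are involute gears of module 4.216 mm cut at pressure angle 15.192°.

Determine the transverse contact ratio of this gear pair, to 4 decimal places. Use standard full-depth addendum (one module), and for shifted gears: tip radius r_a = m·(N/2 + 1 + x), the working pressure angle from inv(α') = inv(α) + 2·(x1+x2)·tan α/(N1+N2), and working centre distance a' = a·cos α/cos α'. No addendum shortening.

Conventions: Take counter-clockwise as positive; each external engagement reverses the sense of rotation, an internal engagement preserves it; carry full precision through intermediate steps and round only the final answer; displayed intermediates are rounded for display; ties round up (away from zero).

1.9270

topology: single-mesh involute geometry — m = 4.216, 42T/25T pair
base radii: r_b1 = 85.441941, r_b2 = 50.858298
tip radii: r_a1 = 92.752000, r_a2 = 56.916000
no profile shift: α' = α, a' = a
action lengths: √(r_a1²−r_b1²) = 36.091665, √(r_a2²−r_b2²) = 25.551215
base pitch p_b = π·m·cos α = 12.782084
CR = (36.091665 + 25.551215 − 141.236000·sin 15.19200°)/12.782084 = 1.927022
contact ratio ≈ 1.9270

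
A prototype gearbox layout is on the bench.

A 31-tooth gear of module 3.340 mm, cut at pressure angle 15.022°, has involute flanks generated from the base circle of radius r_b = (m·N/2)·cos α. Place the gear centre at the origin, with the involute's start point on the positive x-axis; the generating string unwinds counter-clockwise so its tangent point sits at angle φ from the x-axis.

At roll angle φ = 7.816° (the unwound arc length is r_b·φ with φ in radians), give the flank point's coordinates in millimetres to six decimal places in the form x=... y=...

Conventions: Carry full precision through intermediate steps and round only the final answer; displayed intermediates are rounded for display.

single-mesh involute tooth geometry (31T wheel at module 3.340)
pitch radius r_p = m·N/2 = 3.340·31/2 = 51.770000
base radius r_b = r_p·cos α = 51.770000·cos 15.022° = 50.000831
roll angle φ = 7.816° = 0.13641493 rad
x = r_b·(cos φ + φ·sin φ) = 50.463903
y = r_b·(sin φ − φ·cos φ) = 0.042231

x=50.463903 y=0.042231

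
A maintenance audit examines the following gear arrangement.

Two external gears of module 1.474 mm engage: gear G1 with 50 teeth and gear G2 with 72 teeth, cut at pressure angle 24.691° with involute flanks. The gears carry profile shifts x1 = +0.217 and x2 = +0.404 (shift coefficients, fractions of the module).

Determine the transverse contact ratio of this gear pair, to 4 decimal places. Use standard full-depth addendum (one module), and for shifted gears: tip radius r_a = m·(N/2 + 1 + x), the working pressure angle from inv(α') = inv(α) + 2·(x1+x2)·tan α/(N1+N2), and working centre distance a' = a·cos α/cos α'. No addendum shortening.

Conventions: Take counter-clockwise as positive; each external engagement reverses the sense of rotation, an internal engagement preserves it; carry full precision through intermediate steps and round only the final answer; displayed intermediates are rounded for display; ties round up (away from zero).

recognized (one external pair, fixed centres): single-mesh tooth geometry, m = 1.474, N1 = 50, N2 = 72
base radii: r_b1 = 33.480945, r_b2 = 48.212560
tip radii: r_a1 = 38.643858, r_a2 = 55.133496
inv(α') = inv(24.691°) + 2·(+0.217+0.404)·tan α/(50+72) = 0.03349956  ⇒  α' = 25.89172°
a' = a·cos α / cos α' = 89.9140·cos 24.691°/cos 25.89172° = 90.808810
action lengths: √(r_a1²−r_b1²) = 19.296997, √(r_a2²−r_b2²) = 26.744184
base pitch p_b = π·m·cos α = 4.207340
CR = (19.296997 + 26.744184 − 90.808810·sin 25.89172°)/4.207340 = 1.518190
contact ratio ≈ 1.5182

1.5182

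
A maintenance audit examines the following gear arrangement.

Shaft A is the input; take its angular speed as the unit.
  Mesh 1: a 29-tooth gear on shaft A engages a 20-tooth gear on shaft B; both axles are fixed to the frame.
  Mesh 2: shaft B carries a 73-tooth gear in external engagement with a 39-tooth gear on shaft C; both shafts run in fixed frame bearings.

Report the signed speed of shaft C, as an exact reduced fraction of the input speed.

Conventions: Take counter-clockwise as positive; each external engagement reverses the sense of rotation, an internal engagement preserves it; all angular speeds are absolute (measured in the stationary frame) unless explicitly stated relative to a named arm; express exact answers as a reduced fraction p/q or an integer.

2117/780

2-mesh fixed-axis compound train (all bearings frame-fixed)
mesh 1 [29T→20T]: |ω|/ω_in = 1×29/20 = 29/20, sense flips to −
mesh 2 [73T→39T]: |ω|/ω_in = (29/20)×73/39 = 2117/780, sense flips to +
signed output speed (× input speed) = 2117/780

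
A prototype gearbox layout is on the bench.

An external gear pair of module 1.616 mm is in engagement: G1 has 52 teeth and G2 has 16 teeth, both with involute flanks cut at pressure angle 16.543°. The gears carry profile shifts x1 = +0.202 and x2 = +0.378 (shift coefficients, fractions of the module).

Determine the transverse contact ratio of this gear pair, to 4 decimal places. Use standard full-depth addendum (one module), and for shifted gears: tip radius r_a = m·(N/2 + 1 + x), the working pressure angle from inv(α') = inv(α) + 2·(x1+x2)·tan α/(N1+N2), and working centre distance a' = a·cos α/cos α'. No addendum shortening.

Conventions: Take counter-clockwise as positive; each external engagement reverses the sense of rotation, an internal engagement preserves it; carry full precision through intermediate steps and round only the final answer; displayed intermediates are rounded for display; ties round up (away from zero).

topology: single-mesh involute geometry — m = 1.616, 52T/16T pair
base radii: r_b1 = 40.276803, r_b2 = 12.392862
tip radii: r_a1 = 43.958432, r_a2 = 15.154848
inv(α') = inv(16.543°) + 2·(+0.202+0.378)·tan α/(52+16) = 0.01336718  ⇒  α' = 19.30967°
a' = a·cos α / cos α' = 54.9440·cos 16.543°/cos 19.30967° = 55.809203
action lengths: √(r_a1²−r_b1²) = 17.610306, √(r_a2²−r_b2²) = 8.722751
base pitch p_b = π·m·cos α = 4.866666
CR = (17.610306 + 8.722751 − 55.809203·sin 19.30967°)/4.866666 = 1.618854
contact ratio ≈ 1.6189

1.6189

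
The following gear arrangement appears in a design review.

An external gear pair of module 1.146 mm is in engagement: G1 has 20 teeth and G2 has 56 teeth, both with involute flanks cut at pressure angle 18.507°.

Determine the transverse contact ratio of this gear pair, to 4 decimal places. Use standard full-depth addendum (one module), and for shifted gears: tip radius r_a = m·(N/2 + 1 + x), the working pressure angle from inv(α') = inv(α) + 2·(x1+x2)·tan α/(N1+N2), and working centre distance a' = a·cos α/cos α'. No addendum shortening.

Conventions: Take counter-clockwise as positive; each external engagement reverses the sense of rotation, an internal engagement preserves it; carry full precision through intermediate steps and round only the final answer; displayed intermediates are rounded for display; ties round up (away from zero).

1.7368

single-mesh involute tooth geometry (20T engaging 56T at module 1.146)
base radii: r_b1 = 10.867345, r_b2 = 30.428565
tip radii: r_a1 = 12.606000, r_a2 = 33.234000
no profile shift: α' = α, a' = a
action lengths: √(r_a1²−r_b1²) = 6.388431, √(r_a2²−r_b2²) = 13.364175
base pitch p_b = π·m·cos α = 3.414077
CR = (6.388431 + 13.364175 − 43.548000·sin 18.50700°)/3.414077 = 1.736803
contact ratio ≈ 1.7368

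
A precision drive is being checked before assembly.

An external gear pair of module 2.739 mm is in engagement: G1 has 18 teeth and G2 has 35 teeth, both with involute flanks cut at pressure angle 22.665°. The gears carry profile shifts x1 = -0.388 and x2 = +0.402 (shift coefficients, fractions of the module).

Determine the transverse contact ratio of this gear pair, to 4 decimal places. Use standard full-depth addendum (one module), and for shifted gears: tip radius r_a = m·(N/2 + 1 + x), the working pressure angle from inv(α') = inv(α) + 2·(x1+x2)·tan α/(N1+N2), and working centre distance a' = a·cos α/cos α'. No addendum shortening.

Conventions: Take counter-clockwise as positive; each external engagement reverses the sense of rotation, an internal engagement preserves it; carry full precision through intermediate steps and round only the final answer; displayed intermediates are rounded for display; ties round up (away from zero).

1.5231

topology: single-mesh involute geometry — m = 2.739, 18T/35T pair
base radii: r_b1 = 22.747293, r_b2 = 44.230848
tip radii: r_a1 = 26.327268, r_a2 = 51.772578
inv(α') = inv(22.665°) + 2·(-0.388+0.402)·tan α/(18+35) = 0.02223323  ⇒  α' = 22.73723°
a' = a·cos α / cos α' = 72.5835·cos 22.665°/cos 22.73723° = 72.621788
action lengths: √(r_a1²−r_b1²) = 13.254648, √(r_a2²−r_b2²) = 26.907841
base pitch p_b = π·m·cos α = 7.940303
CR = (13.254648 + 26.907841 − 72.621788·sin 22.73723°)/7.940303 = 1.523087
contact ratio ≈ 1.5231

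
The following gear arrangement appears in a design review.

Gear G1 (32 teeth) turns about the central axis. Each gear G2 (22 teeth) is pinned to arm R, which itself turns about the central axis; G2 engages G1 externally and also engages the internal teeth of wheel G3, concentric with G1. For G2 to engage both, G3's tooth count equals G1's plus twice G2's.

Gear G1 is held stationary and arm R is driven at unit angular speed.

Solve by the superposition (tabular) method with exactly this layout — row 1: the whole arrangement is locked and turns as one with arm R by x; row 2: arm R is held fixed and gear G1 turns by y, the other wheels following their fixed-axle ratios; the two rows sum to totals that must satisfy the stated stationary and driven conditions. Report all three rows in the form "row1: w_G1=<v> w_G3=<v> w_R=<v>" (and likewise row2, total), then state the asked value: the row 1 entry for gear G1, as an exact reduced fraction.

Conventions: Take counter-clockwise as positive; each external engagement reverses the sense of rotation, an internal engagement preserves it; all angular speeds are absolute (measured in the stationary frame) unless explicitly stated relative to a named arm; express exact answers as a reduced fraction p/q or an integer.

row1: w_G1=1 w_G3=1 w_R=1
row2: w_G1=-1 w_G3=8/19 w_R=0
total: w_G1=0 w_G3=27/19 w_R=1
asked value: 1

topology: planetary set — G1 32T / G2 22T / G3 76T, arm = carrier (Willis)
superposition row 1 [locked train]: every member turns x
superposition row 2 [arm held]: sun y, ring −(32/76)·y, arm 0
boundary: total ω_sun = x + y = 0 and total ω_arm = x = 1  ⇒  y = -1, x = 1
row 2 ring = −(32/76)·(-1) = 8/19
totals (row 1 + row 2): sun 1 + (-1) = 0, ring 1 + 8/19 = 27/19, arm 1 + 0 = 1
asked cell (row1, sun) = 1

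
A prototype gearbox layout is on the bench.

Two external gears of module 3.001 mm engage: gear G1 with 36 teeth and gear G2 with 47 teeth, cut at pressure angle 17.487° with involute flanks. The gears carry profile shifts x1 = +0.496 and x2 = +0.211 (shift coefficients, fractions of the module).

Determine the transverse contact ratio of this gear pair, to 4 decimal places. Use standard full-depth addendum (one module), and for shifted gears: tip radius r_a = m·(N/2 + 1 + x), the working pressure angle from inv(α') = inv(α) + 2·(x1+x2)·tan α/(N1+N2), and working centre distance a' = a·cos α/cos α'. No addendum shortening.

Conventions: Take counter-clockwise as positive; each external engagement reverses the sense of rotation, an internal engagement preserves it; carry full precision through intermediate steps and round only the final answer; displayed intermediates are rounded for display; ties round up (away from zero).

1.7130

single-mesh involute tooth geometry (36T engaging 47T at module 3.001)
base radii: r_b1 = 51.521566, r_b2 = 67.264267
tip radii: r_a1 = 58.507496, r_a2 = 74.157711
inv(α') = inv(17.487°) + 2·(+0.496+0.211)·tan α/(36+47) = 0.01521086  ⇒  α' = 20.13161°
a' = a·cos α / cos α' = 124.5415·cos 17.487°/cos 20.13161° = 126.515349
action lengths: √(r_a1²−r_b1²) = 27.724633, √(r_a2²−r_b2²) = 31.223140
base pitch p_b = π·m·cos α = 8.992210
CR = (27.724633 + 31.223140 − 126.515349·sin 20.13161°)/8.992210 = 1.713039
contact ratio ≈ 1.7130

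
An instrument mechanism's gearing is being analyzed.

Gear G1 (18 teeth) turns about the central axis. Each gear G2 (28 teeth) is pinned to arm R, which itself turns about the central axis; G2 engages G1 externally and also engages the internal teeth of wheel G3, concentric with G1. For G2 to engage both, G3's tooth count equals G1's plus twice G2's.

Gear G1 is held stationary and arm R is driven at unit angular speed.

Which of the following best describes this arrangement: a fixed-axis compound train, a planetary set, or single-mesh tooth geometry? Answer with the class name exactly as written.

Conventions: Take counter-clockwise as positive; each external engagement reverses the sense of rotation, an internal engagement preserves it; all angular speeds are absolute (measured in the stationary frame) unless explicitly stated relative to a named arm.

topology: planetary set — G1 18T / G2 28T / G3 74T, arm = carrier (Willis)
classification: planetary set

planetary set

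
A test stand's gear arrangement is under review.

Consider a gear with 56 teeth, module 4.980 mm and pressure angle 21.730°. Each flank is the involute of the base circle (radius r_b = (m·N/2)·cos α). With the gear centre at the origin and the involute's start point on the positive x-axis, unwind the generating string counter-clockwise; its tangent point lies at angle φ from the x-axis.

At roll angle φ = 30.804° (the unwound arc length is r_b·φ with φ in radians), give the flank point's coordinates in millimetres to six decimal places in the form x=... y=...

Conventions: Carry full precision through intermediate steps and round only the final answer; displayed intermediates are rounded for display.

single-mesh involute tooth geometry (56T wheel at module 4.980)
pitch radius r_p = m·N/2 = 4.980·56/2 = 139.440000
base radius r_b = r_p·cos α = 139.440000·cos 21.730° = 129.531233
roll angle φ = 30.804° = 0.53763122 rad
x = r_b·(cos φ + φ·sin φ) = 146.920363
y = r_b·(sin φ − φ·cos φ) = 6.517803

x=146.920363 y=6.517803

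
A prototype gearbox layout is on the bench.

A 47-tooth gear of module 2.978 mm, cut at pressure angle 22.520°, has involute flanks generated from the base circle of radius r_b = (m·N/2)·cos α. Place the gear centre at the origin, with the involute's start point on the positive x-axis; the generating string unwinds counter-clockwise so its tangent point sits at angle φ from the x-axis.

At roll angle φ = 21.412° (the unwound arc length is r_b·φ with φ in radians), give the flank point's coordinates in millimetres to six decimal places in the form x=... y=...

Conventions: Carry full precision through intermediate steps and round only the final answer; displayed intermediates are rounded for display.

x=69.004350 y=1.109048

single-mesh involute tooth geometry (47T wheel at module 2.978)
pitch radius r_p = m·N/2 = 2.978·47/2 = 69.983000
base radius r_b = r_p·cos α = 69.983000·cos 22.520° = 64.646509
roll angle φ = 21.412° = 0.37370990 rad
x = r_b·(cos φ + φ·sin φ) = 69.004350
y = r_b·(sin φ − φ·cos φ) = 1.109048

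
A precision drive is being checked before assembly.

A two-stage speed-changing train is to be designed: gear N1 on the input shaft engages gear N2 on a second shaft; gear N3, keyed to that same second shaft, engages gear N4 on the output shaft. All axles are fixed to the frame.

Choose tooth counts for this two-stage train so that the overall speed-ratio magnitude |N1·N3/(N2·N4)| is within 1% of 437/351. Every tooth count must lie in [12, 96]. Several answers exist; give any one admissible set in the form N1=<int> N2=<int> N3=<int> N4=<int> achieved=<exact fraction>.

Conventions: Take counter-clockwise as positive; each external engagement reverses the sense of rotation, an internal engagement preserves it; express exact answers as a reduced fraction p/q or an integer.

2-stage fixed-axis compound train for ratio 437/351
target = 437/351 in lowest terms: an exact hit needs N1·N3 = k·437 and N2·N4 = k·351 for one integer k, every count in [12, 96]; additionally prefer no 1:1 stage (N1 ≠ N2, N3 ≠ N4)
k = 1: N1·N3 = 437 = 19·23, N2·N4 = 351 = 13·27
achieved = 19·23/(13·27) = 437/351; |achieved − target| = 0 ≤ 437/35100 ✓

N1=19 N2=13 N3=23 N4=27 achieved=437/351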